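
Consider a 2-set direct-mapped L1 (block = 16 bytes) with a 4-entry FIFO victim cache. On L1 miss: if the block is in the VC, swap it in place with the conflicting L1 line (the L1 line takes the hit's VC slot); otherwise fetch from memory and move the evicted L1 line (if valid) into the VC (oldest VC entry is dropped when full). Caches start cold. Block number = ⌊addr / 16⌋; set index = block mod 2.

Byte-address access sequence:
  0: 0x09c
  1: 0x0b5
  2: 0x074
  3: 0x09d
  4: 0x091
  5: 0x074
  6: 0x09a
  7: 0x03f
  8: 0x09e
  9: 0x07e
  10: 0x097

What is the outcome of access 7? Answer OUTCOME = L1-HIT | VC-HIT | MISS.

OUTCOME = MISS

  [0] addr=0x9c blk=9 s=1: MISS | VC []
  [1] addr=0xb5 blk=11 s=1: MISS | VC [9]
  [2] addr=0x74 blk=7 s=1: MISS | VC [9, 11]
  [3] addr=0x9d blk=9 s=1: VC-HIT | VC [7, 11]
  [4] addr=0x91 blk=9 s=1: L1-HIT | VC [7, 11]
  [5] addr=0x74 blk=7 s=1: VC-HIT | VC [9, 11]
  [6] addr=0x9a blk=9 s=1: VC-HIT | VC [7, 11]
  [7] addr=0x3f blk=3 s=1: MISS | VC [7, 11, 9]
  [8] addr=0x9e blk=9 s=1: VC-HIT | VC [7, 11, 3]
  [9] addr=0x7e blk=7 s=1: VC-HIT | VC [9, 11, 3]
  [10] addr=0x97 blk=9 s=1: VC-HIT | VC [7, 11, 3]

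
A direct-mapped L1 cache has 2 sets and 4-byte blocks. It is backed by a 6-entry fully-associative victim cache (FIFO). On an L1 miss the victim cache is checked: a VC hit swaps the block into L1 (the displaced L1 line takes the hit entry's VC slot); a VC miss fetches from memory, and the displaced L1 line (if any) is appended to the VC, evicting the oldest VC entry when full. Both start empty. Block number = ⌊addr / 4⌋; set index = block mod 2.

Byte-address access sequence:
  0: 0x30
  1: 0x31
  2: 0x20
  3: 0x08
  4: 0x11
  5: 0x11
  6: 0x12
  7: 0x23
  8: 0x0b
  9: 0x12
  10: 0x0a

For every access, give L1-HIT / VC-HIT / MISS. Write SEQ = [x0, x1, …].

#0 0x30→b12/s0 MISS; vc=[]
#1 0x31→b12/s0 L1-HIT; vc=[]
#2 0x20→b8/s0 MISS; vc=[12]
#3 0x8→b2/s0 MISS; vc=[12,8]
#4 0x11→b4/s0 MISS; vc=[12,8,2]
#5 0x11→b4/s0 L1-HIT; vc=[12,8,2]
#6 0x12→b4/s0 L1-HIT; vc=[12,8,2]
#7 0x23→b8/s0 VC-HIT; vc=[12,4,2]
#8 0xb→b2/s0 VC-HIT; vc=[12,4,8]
#9 0x12→b4/s0 VC-HIT; vc=[12,2,8]
#10 0xa→b2/s0 VC-HIT; vc=[12,4,8]

SEQ = [MISS, L1-HIT, MISS, MISS, MISS, L1-HIT, L1-HIT, VC-HIT, VC-HIT, VC-HIT, VC-HIT]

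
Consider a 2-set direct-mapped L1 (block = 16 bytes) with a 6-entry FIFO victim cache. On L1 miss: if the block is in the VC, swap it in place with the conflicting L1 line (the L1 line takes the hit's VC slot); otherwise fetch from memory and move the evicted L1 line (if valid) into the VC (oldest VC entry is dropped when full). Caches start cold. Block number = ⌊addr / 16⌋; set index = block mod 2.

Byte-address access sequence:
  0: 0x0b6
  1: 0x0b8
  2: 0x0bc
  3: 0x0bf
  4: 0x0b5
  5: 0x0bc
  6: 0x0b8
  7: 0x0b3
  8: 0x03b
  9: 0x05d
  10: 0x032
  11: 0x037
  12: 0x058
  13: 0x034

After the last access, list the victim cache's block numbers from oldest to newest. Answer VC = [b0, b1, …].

0: 0xb6 (blk 11, set 1) → MISS  vc=[]
1: 0xb8 (blk 11, set 1) → L1-HIT  vc=[]
2: 0xbc (blk 11, set 1) → L1-HIT  vc=[]
3: 0xbf (blk 11, set 1) → L1-HIT  vc=[]
4: 0xb5 (blk 11, set 1) → L1-HIT  vc=[]
5: 0xbc (blk 11, set 1) → L1-HIT  vc=[]
6: 0xb8 (blk 11, set 1) → L1-HIT  vc=[]
7: 0xb3 (blk 11, set 1) → L1-HIT  vc=[]
8: 0x3b (blk 3, set 1) → MISS  vc=[11]
9: 0x5d (blk 5, set 1) → MISS  vc=[11, 3]
10: 0x32 (blk 3, set 1) → VC-HIT  vc=[11, 5]
11: 0x37 (blk 3, set 1) → L1-HIT  vc=[11, 5]
12: 0x58 (blk 5, set 1) → VC-HIT  vc=[11, 3]
13: 0x34 (blk 3, set 1) → VC-HIT  vc=[11, 5]

VC = [11, 5]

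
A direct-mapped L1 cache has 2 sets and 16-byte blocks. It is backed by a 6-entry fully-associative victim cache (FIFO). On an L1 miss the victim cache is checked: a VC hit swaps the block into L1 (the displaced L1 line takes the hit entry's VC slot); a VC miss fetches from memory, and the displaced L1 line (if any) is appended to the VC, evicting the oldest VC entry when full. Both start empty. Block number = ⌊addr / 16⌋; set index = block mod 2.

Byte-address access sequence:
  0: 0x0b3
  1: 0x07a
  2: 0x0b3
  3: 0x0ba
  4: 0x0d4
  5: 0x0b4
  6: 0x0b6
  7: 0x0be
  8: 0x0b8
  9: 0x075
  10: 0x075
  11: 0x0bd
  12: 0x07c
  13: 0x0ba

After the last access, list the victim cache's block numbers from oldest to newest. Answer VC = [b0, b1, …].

VC = [7, 13]

#0 0xb3→b11/s1 MISS; vc=[]
#1 0x7a→b7/s1 MISS; vc=[11]
#2 0xb3→b11/s1 VC-HIT; vc=[7]
#3 0xba→b11/s1 L1-HIT; vc=[7]
#4 0xd4→b13/s1 MISS; vc=[7,11]
#5 0xb4→b11/s1 VC-HIT; vc=[7,13]
#6 0xb6→b11/s1 L1-HIT; vc=[7,13]
#7 0xbe→b11/s1 L1-HIT; vc=[7,13]
#8 0xb8→b11/s1 L1-HIT; vc=[7,13]
#9 0x75→b7/s1 VC-HIT; vc=[11,13]
#10 0x75→b7/s1 L1-HIT; vc=[11,13]
#11 0xbd→b11/s1 VC-HIT; vc=[7,13]
#12 0x7c→b7/s1 VC-HIT; vc=[11,13]
#13 0xba→b11/s1 VC-HIT; vc=[7,13]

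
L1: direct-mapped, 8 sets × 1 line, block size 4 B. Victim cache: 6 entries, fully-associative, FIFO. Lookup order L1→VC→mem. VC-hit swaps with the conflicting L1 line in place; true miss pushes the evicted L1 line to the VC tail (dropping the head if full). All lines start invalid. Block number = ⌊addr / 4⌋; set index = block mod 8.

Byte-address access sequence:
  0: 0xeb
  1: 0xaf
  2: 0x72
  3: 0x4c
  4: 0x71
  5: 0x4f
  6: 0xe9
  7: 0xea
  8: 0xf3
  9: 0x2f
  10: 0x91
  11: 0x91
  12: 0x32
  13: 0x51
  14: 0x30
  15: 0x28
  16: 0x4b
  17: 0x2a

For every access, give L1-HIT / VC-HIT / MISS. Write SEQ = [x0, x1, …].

SEQ = [MISS, MISS, MISS, MISS, L1-HIT, L1-HIT, L1-HIT, L1-HIT, MISS, MISS, MISS, L1-HIT, MISS, MISS, VC-HIT, MISS, MISS, VC-HIT]

  [0] addr=0xeb blk=58 s=2: MISS | VC []
  [1] addr=0xaf blk=43 s=3: MISS | VC []
  [2] addr=0x72 blk=28 s=4: MISS | VC []
  [3] addr=0x4c blk=19 s=3: MISS | VC [43]
  [4] addr=0x71 blk=28 s=4: L1-HIT | VC [43]
  [5] addr=0x4f blk=19 s=3: L1-HIT | VC [43]
  [6] addr=0xe9 blk=58 s=2: L1-HIT | VC [43]
  [7] addr=0xea blk=58 s=2: L1-HIT | VC [43]
  [8] addr=0xf3 blk=60 s=4: MISS | VC [43, 28]
  [9] addr=0x2f blk=11 s=3: MISS | VC [43, 28, 19]
  [10] addr=0x91 blk=36 s=4: MISS | VC [43, 28, 19, 60]
  [11] addr=0x91 blk=36 s=4: L1-HIT | VC [43, 28, 19, 60]
  [12] addr=0x32 blk=12 s=4: MISS | VC [43, 28, 19, 60, 36]
  [13] addr=0x51 blk=20 s=4: MISS | VC [43, 28, 19, 60, 36, 12]
  [14] addr=0x30 blk=12 s=4: VC-HIT | VC [43, 28, 19, 60, 36, 20]
  [15] addr=0x28 blk=10 s=2: MISS | VC [28, 19, 60, 36, 20, 58]
  [16] addr=0x4b blk=18 s=2: MISS | VC [19, 60, 36, 20, 58, 10]
  [17] addr=0x2a blk=10 s=2: VC-HIT | VC [19, 60, 36, 20, 58, 18]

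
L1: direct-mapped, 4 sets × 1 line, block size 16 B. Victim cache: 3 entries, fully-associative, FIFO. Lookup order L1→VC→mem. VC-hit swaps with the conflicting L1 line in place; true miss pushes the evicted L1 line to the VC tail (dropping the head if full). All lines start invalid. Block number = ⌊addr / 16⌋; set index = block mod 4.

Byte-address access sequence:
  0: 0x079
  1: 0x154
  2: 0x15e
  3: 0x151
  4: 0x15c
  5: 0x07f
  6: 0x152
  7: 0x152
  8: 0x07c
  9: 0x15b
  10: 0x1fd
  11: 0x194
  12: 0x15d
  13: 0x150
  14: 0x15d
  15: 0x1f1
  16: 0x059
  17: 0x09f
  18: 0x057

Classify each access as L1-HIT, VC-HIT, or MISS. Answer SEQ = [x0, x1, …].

0: 0x79 (blk 7, set 3) → MISS  vc=[]
1: 0x154 (blk 21, set 1) → MISS  vc=[]
2: 0x15e (blk 21, set 1) → L1-HIT  vc=[]
3: 0x151 (blk 21, set 1) → L1-HIT  vc=[]
4: 0x15c (blk 21, set 1) → L1-HIT  vc=[]
5: 0x7f (blk 7, set 3) → L1-HIT  vc=[]
6: 0x152 (blk 21, set 1) → L1-HIT  vc=[]
7: 0x152 (blk 21, set 1) → L1-HIT  vc=[]
8: 0x7c (blk 7, set 3) → L1-HIT  vc=[]
9: 0x15b (blk 21, set 1) → L1-HIT  vc=[]
10: 0x1fd (blk 31, set 3) → MISS  vc=[7]
11: 0x194 (blk 25, set 1) → MISS  vc=[7, 21]
12: 0x15d (blk 21, set 1) → VC-HIT  vc=[7, 25]
13: 0x150 (blk 21, set 1) → L1-HIT  vc=[7, 25]
14: 0x15d (blk 21, set 1) → L1-HIT  vc=[7, 25]
15: 0x1f1 (blk 31, set 3) → L1-HIT  vc=[7, 25]
16: 0x59 (blk 5, set 1) → MISS  vc=[7, 25, 21]
17: 0x9f (blk 9, set 1) → MISS  vc=[25, 21, 5]
18: 0x57 (blk 5, set 1) → VC-HIT  vc=[25, 21, 9]

SEQ = [MISS, MISS, L1-HIT, L1-HIT, L1-HIT, L1-HIT, L1-HIT, L1-HIT, L1-HIT, L1-HIT, MISS, MISS, VC-HIT, L1-HIT, L1-HIT, L1-HIT, MISS, MISS, VC-HIT]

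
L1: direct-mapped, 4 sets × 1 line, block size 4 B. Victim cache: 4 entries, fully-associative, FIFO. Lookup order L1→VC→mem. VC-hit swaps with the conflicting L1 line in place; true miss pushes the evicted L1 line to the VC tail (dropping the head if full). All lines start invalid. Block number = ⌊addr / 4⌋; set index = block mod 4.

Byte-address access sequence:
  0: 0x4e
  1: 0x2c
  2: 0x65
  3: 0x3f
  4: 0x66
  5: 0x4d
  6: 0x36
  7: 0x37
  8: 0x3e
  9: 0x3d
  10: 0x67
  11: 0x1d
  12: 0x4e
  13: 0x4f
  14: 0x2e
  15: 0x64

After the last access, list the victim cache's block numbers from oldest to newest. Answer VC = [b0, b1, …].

  [0] addr=0x4e blk=19 s=3: MISS | VC []
  [1] addr=0x2c blk=11 s=3: MISS | VC [19]
  [2] addr=0x65 blk=25 s=1: MISS | VC [19]
  [3] addr=0x3f blk=15 s=3: MISS | VC [19, 11]
  [4] addr=0x66 blk=25 s=1: L1-HIT | VC [19, 11]
  [5] addr=0x4d blk=19 s=3: VC-HIT | VC [15, 11]
  [6] addr=0x36 blk=13 s=1: MISS | VC [15, 11, 25]
  [7] addr=0x37 blk=13 s=1: L1-HIT | VC [15, 11, 25]
  [8] addr=0x3e blk=15 s=3: VC-HIT | VC [19, 11, 25]
  [9] addr=0x3d blk=15 s=3: L1-HIT | VC [19, 11, 25]
  [10] addr=0x67 blk=25 s=1: VC-HIT | VC [19, 11, 13]
  [11] addr=0x1d blk=7 s=3: MISS | VC [19, 11, 13, 15]
  [12] addr=0x4e blk=19 s=3: VC-HIT | VC [7, 11, 13, 15]
  [13] addr=0x4f blk=19 s=3: L1-HIT | VC [7, 11, 13, 15]
  [14] addr=0x2e blk=11 s=3: VC-HIT | VC [7, 19, 13, 15]
  [15] addr=0x64 blk=25 s=1: L1-HIT | VC [7, 19, 13, 15]

VC = [7, 19, 13, 15]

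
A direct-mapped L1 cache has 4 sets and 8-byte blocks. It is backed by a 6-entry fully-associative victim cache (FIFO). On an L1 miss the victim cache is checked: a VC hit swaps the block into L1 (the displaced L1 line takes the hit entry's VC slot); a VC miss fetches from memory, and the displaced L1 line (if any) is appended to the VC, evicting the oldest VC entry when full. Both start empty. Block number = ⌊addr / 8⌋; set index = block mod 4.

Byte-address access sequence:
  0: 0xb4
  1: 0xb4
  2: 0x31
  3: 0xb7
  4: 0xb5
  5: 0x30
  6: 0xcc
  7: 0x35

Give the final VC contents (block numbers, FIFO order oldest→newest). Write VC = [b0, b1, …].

VC = [22]

#0 0xb4→b22/s2 MISS; vc=[]
#1 0xb4→b22/s2 L1-HIT; vc=[]
#2 0x31→b6/s2 MISS; vc=[22]
#3 0xb7→b22/s2 VC-HIT; vc=[6]
#4 0xb5→b22/s2 L1-HIT; vc=[6]
#5 0x30→b6/s2 VC-HIT; vc=[22]
#6 0xcc→b25/s1 MISS; vc=[22]
#7 0x35→b6/s2 L1-HIT; vc=[22]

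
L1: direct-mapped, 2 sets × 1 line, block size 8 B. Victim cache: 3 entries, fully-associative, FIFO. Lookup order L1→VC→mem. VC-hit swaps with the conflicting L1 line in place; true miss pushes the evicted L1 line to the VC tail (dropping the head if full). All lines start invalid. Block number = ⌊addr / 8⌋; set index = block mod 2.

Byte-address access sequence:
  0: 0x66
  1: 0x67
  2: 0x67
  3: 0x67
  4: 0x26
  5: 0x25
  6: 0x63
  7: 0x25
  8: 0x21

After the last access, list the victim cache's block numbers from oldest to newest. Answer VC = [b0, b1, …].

  [0] addr=0x66 blk=12 s=0: MISS | VC []
  [1] addr=0x67 blk=12 s=0: L1-HIT | VC []
  [2] addr=0x67 blk=12 s=0: L1-HIT | VC []
  [3] addr=0x67 blk=12 s=0: L1-HIT | VC []
  [4] addr=0x26 blk=4 s=0: MISS | VC [12]
  [5] addr=0x25 blk=4 s=0: L1-HIT | VC [12]
  [6] addr=0x63 blk=12 s=0: VC-HIT | VC [4]
  [7] addr=0x25 blk=4 s=0: VC-HIT | VC [12]
  [8] addr=0x21 blk=4 s=0: L1-HIT | VC [12]

VC = [12]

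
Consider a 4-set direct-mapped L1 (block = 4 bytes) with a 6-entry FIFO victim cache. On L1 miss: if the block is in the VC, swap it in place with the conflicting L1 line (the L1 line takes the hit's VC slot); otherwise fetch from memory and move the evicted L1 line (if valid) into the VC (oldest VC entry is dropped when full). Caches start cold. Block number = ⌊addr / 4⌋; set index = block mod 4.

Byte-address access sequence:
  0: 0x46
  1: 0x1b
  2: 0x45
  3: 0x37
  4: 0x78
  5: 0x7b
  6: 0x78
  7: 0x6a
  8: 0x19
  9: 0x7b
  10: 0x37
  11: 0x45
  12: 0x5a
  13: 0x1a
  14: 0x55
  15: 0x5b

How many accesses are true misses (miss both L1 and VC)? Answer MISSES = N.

MISSES = 7

  [0] addr=0x46 blk=17 s=1: MISS | VC []
  [1] addr=0x1b blk=6 s=2: MISS | VC []
  [2] addr=0x45 blk=17 s=1: L1-HIT | VC []
  [3] addr=0x37 blk=13 s=1: MISS | VC [17]
  [4] addr=0x78 blk=30 s=2: MISS | VC [17, 6]
  [5] addr=0x7b blk=30 s=2: L1-HIT | VC [17, 6]
  [6] addr=0x78 blk=30 s=2: L1-HIT | VC [17, 6]
  [7] addr=0x6a blk=26 s=2: MISS | VC [17, 6, 30]
  [8] addr=0x19 blk=6 s=2: VC-HIT | VC [17, 26, 30]
  [9] addr=0x7b blk=30 s=2: VC-HIT | VC [17, 26, 6]
  [10] addr=0x37 blk=13 s=1: L1-HIT | VC [17, 26, 6]
  [11] addr=0x45 blk=17 s=1: VC-HIT | VC [13, 26, 6]
  [12] addr=0x5a blk=22 s=2: MISS | VC [13, 26, 6, 30]
  [13] addr=0x1a blk=6 s=2: VC-HIT | VC [13, 26, 22, 30]
  [14] addr=0x55 blk=21 s=1: MISS | VC [13, 26, 22, 30, 17]
  [15] addr=0x5b blk=22 s=2: VC-HIT | VC [13, 26, 6, 30, 17]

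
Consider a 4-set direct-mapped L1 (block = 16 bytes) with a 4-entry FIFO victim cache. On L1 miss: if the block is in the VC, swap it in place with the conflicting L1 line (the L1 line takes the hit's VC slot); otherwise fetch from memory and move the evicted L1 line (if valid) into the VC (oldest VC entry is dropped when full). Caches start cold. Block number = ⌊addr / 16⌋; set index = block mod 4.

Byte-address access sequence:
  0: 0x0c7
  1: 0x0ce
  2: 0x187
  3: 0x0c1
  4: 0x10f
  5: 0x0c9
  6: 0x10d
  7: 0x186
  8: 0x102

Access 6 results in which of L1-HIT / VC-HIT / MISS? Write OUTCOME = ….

#0 0xc7→b12/s0 MISS; vc=[]
#1 0xce→b12/s0 L1-HIT; vc=[]
#2 0x187→b24/s0 MISS; vc=[12]
#3 0xc1→b12/s0 VC-HIT; vc=[24]
#4 0x10f→b16/s0 MISS; vc=[24,12]
#5 0xc9→b12/s0 VC-HIT; vc=[24,16]
#6 0x10d→b16/s0 VC-HIT; vc=[24,12]
#7 0x186→b24/s0 VC-HIT; vc=[16,12]
#8 0x102→b16/s0 VC-HIT; vc=[24,12]

OUTCOME = VC-HIT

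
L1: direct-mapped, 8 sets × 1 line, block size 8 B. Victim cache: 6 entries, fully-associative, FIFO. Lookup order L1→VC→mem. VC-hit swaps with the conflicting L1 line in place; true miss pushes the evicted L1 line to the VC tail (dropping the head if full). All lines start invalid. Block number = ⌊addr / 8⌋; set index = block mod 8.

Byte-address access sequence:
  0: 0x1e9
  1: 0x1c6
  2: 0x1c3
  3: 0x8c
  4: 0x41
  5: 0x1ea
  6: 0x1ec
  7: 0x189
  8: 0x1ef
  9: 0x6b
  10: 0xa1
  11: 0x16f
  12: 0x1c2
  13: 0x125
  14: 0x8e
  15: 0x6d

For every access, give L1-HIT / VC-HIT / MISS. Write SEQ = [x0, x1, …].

SEQ = [MISS, MISS, L1-HIT, MISS, MISS, L1-HIT, L1-HIT, MISS, L1-HIT, MISS, MISS, MISS, VC-HIT, MISS, VC-HIT, VC-HIT]

#0 0x1e9→b61/s5 MISS; vc=[]
#1 0x1c6→b56/s0 MISS; vc=[]
#2 0x1c3→b56/s0 L1-HIT; vc=[]
#3 0x8c→b17/s1 MISS; vc=[]
#4 0x41→b8/s0 MISS; vc=[56]
#5 0x1ea→b61/s5 L1-HIT; vc=[56]
#6 0x1ec→b61/s5 L1-HIT; vc=[56]
#7 0x189→b49/s1 MISS; vc=[56,17]
#8 0x1ef→b61/s5 L1-HIT; vc=[56,17]
#9 0x6b→b13/s5 MISS; vc=[56,17,61]
#10 0xa1→b20/s4 MISS; vc=[56,17,61]
#11 0x16f→b45/s5 MISS; vc=[56,17,61,13]
#12 0x1c2→b56/s0 VC-HIT; vc=[8,17,61,13]
#13 0x125→b36/s4 MISS; vc=[8,17,61,13,20]
#14 0x8e→b17/s1 VC-HIT; vc=[8,49,61,13,20]
#15 0x6d→b13/s5 VC-HIT; vc=[8,49,61,45,20]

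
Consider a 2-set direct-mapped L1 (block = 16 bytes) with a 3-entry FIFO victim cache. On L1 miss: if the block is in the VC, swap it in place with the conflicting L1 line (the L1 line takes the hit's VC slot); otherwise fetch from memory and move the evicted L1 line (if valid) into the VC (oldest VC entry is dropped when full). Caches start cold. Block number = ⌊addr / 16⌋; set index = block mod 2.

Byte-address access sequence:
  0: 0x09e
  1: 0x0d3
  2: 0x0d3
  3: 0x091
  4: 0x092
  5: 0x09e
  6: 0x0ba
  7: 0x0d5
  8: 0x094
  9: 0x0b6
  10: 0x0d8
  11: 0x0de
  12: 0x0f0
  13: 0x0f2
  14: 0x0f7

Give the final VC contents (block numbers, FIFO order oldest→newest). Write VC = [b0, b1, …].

#0 0x9e→b9/s1 MISS; vc=[]
#1 0xd3→b13/s1 MISS; vc=[9]
#2 0xd3→b13/s1 L1-HIT; vc=[9]
#3 0x91→b9/s1 VC-HIT; vc=[13]
#4 0x92→b9/s1 L1-HIT; vc=[13]
#5 0x9e→b9/s1 L1-HIT; vc=[13]
#6 0xba→b11/s1 MISS; vc=[13,9]
#7 0xd5→b13/s1 VC-HIT; vc=[11,9]
#8 0x94→b9/s1 VC-HIT; vc=[11,13]
#9 0xb6→b11/s1 VC-HIT; vc=[9,13]
#10 0xd8→b13/s1 VC-HIT; vc=[9,11]
#11 0xde→b13/s1 L1-HIT; vc=[9,11]
#12 0xf0→b15/s1 MISS; vc=[9,11,13]
#13 0xf2→b15/s1 L1-HIT; vc=[9,11,13]
#14 0xf7→b15/s1 L1-HIT; vc=[9,11,13]

VC = [9, 11, 13]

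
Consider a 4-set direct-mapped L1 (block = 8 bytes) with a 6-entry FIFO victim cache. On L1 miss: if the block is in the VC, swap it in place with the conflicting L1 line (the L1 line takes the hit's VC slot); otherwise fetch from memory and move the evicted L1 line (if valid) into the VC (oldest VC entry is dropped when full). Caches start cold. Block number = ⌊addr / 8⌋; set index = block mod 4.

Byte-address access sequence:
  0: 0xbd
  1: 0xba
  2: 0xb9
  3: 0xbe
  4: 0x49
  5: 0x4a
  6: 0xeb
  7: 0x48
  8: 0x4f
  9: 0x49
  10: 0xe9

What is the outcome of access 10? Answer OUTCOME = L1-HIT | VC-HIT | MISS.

#0 0xbd→b23/s3 MISS; vc=[]
#1 0xba→b23/s3 L1-HIT; vc=[]
#2 0xb9→b23/s3 L1-HIT; vc=[]
#3 0xbe→b23/s3 L1-HIT; vc=[]
#4 0x49→b9/s1 MISS; vc=[]
#5 0x4a→b9/s1 L1-HIT; vc=[]
#6 0xeb→b29/s1 MISS; vc=[9]
#7 0x48→b9/s1 VC-HIT; vc=[29]
#8 0x4f→b9/s1 L1-HIT; vc=[29]
#9 0x49→b9/s1 L1-HIT; vc=[29]
#10 0xe9→b29/s1 VC-HIT; vc=[9]

OUTCOME = VC-HIT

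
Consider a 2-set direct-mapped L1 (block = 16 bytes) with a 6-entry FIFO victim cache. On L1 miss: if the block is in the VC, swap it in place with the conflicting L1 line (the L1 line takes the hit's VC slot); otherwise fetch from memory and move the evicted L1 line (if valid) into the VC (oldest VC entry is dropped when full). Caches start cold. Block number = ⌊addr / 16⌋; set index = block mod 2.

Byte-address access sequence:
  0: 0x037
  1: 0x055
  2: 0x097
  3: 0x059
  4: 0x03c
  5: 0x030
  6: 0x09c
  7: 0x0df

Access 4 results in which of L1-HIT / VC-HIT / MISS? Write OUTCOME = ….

#0 0x37→b3/s1 MISS; vc=[]
#1 0x55→b5/s1 MISS; vc=[3]
#2 0x97→b9/s1 MISS; vc=[3,5]
#3 0x59→b5/s1 VC-HIT; vc=[3,9]
#4 0x3c→b3/s1 VC-HIT; vc=[5,9]
#5 0x30→b3/s1 L1-HIT; vc=[5,9]
#6 0x9c→b9/s1 VC-HIT; vc=[5,3]
#7 0xdf→b13/s1 MISS; vc=[5,3,9]

OUTCOME = VC-HIT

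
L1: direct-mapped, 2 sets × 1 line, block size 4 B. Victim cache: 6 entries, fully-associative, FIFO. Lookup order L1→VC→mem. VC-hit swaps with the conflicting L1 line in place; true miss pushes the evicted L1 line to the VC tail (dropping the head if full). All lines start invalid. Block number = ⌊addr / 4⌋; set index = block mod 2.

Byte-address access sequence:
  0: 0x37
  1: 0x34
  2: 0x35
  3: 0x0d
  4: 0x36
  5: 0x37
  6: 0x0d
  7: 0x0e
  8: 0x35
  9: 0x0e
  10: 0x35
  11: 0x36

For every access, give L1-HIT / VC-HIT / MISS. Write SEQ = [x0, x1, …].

0: 0x37 (blk 13, set 1) → MISS  vc=[]
1: 0x34 (blk 13, set 1) → L1-HIT  vc=[]
2: 0x35 (blk 13, set 1) → L1-HIT  vc=[]
3: 0xd (blk 3, set 1) → MISS  vc=[13]
4: 0x36 (blk 13, set 1) → VC-HIT  vc=[3]
5: 0x37 (blk 13, set 1) → L1-HIT  vc=[3]
6: 0xd (blk 3, set 1) → VC-HIT  vc=[13]
7: 0xe (blk 3, set 1) → L1-HIT  vc=[13]
8: 0x35 (blk 13, set 1) → VC-HIT  vc=[3]
9: 0xe (blk 3, set 1) → VC-HIT  vc=[13]
10: 0x35 (blk 13, set 1) → VC-HIT  vc=[3]
11: 0x36 (blk 13, set 1) → L1-HIT  vc=[3]

SEQ = [MISS, L1-HIT, L1-HIT, MISS, VC-HIT, L1-HIT, VC-HIT, L1-HIT, VC-HIT, VC-HIT, VC-HIT, L1-HIT]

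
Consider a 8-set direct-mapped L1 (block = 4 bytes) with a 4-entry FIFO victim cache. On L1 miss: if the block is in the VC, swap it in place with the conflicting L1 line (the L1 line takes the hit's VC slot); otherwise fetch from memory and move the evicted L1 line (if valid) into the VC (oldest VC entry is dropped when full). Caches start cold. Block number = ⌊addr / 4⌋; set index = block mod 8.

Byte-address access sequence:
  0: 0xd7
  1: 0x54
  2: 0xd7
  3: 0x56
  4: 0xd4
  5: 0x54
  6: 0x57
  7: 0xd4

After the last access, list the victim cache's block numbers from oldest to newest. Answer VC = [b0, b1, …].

  [0] addr=0xd7 blk=53 s=5: MISS | VC []
  [1] addr=0x54 blk=21 s=5: MISS | VC [53]
  [2] addr=0xd7 blk=53 s=5: VC-HIT | VC [21]
  [3] addr=0x56 blk=21 s=5: VC-HIT | VC [53]
  [4] addr=0xd4 blk=53 s=5: VC-HIT | VC [21]
  [5] addr=0x54 blk=21 s=5: VC-HIT | VC [53]
  [6] addr=0x57 blk=21 s=5: L1-HIT | VC [53]
  [7] addr=0xd4 blk=53 s=5: VC-HIT | VC [21]

VC = [21]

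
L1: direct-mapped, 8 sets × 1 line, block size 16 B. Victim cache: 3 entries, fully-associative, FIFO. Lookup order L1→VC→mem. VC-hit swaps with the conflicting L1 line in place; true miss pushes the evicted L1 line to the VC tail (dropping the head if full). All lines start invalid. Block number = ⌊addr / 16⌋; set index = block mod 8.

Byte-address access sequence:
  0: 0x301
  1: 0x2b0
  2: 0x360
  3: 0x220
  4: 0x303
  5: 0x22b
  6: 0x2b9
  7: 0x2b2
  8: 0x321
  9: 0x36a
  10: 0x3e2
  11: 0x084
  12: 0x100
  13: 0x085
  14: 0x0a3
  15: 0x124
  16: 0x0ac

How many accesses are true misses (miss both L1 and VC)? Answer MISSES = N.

MISSES = 10

  [0] addr=0x301 blk=48 s=0: MISS | VC []
  [1] addr=0x2b0 blk=43 s=3: MISS | VC []
  [2] addr=0x360 blk=54 s=6: MISS | VC []
  [3] addr=0x220 blk=34 s=2: MISS | VC []
  [4] addr=0x303 blk=48 s=0: L1-HIT | VC []
  [5] addr=0x22b blk=34 s=2: L1-HIT | VC []
  [6] addr=0x2b9 blk=43 s=3: L1-HIT | VC []
  [7] addr=0x2b2 blk=43 s=3: L1-HIT | VC []
  [8] addr=0x321 blk=50 s=2: MISS | VC [34]
  [9] addr=0x36a blk=54 s=6: L1-HIT | VC [34]
  [10] addr=0x3e2 blk=62 s=6: MISS | VC [34, 54]
  [11] addr=0x84 blk=8 s=0: MISS | VC [34, 54, 48]
  [12] addr=0x100 blk=16 s=0: MISS | VC [54, 48, 8]
  [13] addr=0x85 blk=8 s=0: VC-HIT | VC [54, 48, 16]
  [14] addr=0xa3 blk=10 s=2: MISS | VC [48, 16, 50]
  [15] addr=0x124 blk=18 s=2: MISS | VC [16, 50, 10]
  [16] addr=0xac blk=10 s=2: VC-HIT | VC [16, 50, 18]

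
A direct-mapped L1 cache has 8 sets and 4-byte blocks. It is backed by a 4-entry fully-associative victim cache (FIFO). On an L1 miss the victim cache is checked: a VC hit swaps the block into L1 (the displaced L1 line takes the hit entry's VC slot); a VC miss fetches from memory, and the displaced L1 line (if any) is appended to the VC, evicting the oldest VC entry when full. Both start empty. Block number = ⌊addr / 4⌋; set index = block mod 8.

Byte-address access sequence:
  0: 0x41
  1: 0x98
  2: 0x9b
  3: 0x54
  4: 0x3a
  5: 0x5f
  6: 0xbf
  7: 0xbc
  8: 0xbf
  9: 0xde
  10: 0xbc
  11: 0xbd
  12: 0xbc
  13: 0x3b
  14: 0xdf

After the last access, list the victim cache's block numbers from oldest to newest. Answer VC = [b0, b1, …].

VC = [38, 23, 47]

  [0] addr=0x41 blk=16 s=0: MISS | VC []
  [1] addr=0x98 blk=38 s=6: MISS | VC []
  [2] addr=0x9b blk=38 s=6: L1-HIT | VC []
  [3] addr=0x54 blk=21 s=5: MISS | VC []
  [4] addr=0x3a blk=14 s=6: MISS | VC [38]
  [5] addr=0x5f blk=23 s=7: MISS | VC [38]
  [6] addr=0xbf blk=47 s=7: MISS | VC [38, 23]
  [7] addr=0xbc blk=47 s=7: L1-HIT | VC [38, 23]
  [8] addr=0xbf blk=47 s=7: L1-HIT | VC [38, 23]
  [9] addr=0xde blk=55 s=7: MISS | VC [38, 23, 47]
  [10] addr=0xbc blk=47 s=7: VC-HIT | VC [38, 23, 55]
  [11] addr=0xbd blk=47 s=7: L1-HIT | VC [38, 23, 55]
  [12] addr=0xbc blk=47 s=7: L1-HIT | VC [38, 23, 55]
  [13] addr=0x3b blk=14 s=6: L1-HIT | VC [38, 23, 55]
  [14] addr=0xdf blk=55 s=7: VC-HIT | VC [38, 23, 47]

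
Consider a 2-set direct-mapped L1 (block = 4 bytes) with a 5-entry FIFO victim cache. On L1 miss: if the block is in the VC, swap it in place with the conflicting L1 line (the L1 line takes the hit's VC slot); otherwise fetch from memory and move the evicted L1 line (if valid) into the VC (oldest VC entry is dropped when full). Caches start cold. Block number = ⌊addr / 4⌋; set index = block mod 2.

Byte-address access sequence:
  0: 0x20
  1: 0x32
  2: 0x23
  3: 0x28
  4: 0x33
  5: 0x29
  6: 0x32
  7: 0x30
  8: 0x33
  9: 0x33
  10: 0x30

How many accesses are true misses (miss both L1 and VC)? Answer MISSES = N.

MISSES = 3

#0 0x20→b8/s0 MISS; vc=[]
#1 0x32→b12/s0 MISS; vc=[8]
#2 0x23→b8/s0 VC-HIT; vc=[12]
#3 0x28→b10/s0 MISS; vc=[12,8]
#4 0x33→b12/s0 VC-HIT; vc=[10,8]
#5 0x29→b10/s0 VC-HIT; vc=[12,8]
#6 0x32→b12/s0 VC-HIT; vc=[10,8]
#7 0x30→b12/s0 L1-HIT; vc=[10,8]
#8 0x33→b12/s0 L1-HIT; vc=[10,8]
#9 0x33→b12/s0 L1-HIT; vc=[10,8]
#10 0x30→b12/s0 L1-HIT; vc=[10,8]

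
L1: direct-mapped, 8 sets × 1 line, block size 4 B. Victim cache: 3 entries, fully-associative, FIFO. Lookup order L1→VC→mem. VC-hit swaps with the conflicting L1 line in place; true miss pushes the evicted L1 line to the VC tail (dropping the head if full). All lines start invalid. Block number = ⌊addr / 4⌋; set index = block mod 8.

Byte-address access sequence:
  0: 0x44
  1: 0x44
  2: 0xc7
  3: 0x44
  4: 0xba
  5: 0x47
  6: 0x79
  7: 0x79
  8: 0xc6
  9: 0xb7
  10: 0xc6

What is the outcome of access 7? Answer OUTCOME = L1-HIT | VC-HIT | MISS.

0: 0x44 (blk 17, set 1) → MISS  vc=[]
1: 0x44 (blk 17, set 1) → L1-HIT  vc=[]
2: 0xc7 (blk 49, set 1) → MISS  vc=[17]
3: 0x44 (blk 17, set 1) → VC-HIT  vc=[49]
4: 0xba (blk 46, set 6) → MISS  vc=[49]
5: 0x47 (blk 17, set 1) → L1-HIT  vc=[49]
6: 0x79 (blk 30, set 6) → MISS  vc=[49, 46]
7: 0x79 (blk 30, set 6) → L1-HIT  vc=[49, 46]
8: 0xc6 (blk 49, set 1) → VC-HIT  vc=[17, 46]
9: 0xb7 (blk 45, set 5) → MISS  vc=[17, 46]
10: 0xc6 (blk 49, set 1) → L1-HIT  vc=[17, 46]

OUTCOME = L1-HIT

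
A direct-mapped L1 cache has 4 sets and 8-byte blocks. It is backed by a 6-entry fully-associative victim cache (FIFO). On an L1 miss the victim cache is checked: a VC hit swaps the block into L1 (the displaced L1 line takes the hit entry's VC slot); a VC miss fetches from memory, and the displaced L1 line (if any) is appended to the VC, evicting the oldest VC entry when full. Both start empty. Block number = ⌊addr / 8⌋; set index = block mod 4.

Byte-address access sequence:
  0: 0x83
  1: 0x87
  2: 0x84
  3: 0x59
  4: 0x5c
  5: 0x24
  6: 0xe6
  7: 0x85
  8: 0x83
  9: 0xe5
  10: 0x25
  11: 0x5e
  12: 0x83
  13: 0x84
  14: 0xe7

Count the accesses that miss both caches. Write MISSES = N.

#0 0x83→b16/s0 MISS; vc=[]
#1 0x87→b16/s0 L1-HIT; vc=[]
#2 0x84→b16/s0 L1-HIT; vc=[]
#3 0x59→b11/s3 MISS; vc=[]
#4 0x5c→b11/s3 L1-HIT; vc=[]
#5 0x24→b4/s0 MISS; vc=[16]
#6 0xe6→b28/s0 MISS; vc=[16,4]
#7 0x85→b16/s0 VC-HIT; vc=[28,4]
#8 0x83→b16/s0 L1-HIT; vc=[28,4]
#9 0xe5→b28/s0 VC-HIT; vc=[16,4]
#10 0x25→b4/s0 VC-HIT; vc=[16,28]
#11 0x5e→b11/s3 L1-HIT; vc=[16,28]
#12 0x83→b16/s0 VC-HIT; vc=[4,28]
#13 0x84→b16/s0 L1-HIT; vc=[4,28]
#14 0xe7→b28/s0 VC-HIT; vc=[4,16]

MISSES = 4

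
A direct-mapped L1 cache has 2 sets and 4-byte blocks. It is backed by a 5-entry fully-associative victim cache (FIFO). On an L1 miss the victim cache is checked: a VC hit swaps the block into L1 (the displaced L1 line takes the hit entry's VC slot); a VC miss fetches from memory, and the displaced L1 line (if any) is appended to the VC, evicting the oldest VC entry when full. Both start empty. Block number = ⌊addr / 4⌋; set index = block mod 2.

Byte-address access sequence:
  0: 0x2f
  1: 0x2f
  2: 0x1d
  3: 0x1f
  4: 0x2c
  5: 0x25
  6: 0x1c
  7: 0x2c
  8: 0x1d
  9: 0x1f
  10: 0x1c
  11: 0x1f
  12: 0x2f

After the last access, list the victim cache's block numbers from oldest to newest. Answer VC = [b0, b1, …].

VC = [9, 7]

#0 0x2f→b11/s1 MISS; vc=[]
#1 0x2f→b11/s1 L1-HIT; vc=[]
#2 0x1d→b7/s1 MISS; vc=[11]
#3 0x1f→b7/s1 L1-HIT; vc=[11]
#4 0x2c→b11/s1 VC-HIT; vc=[7]
#5 0x25→b9/s1 MISS; vc=[7,11]
#6 0x1c→b7/s1 VC-HIT; vc=[9,11]
#7 0x2c→b11/s1 VC-HIT; vc=[9,7]
#8 0x1d→b7/s1 VC-HIT; vc=[9,11]
#9 0x1f→b7/s1 L1-HIT; vc=[9,11]
#10 0x1c→b7/s1 L1-HIT; vc=[9,11]
#11 0x1f→b7/s1 L1-HIT; vc=[9,11]
#12 0x2f→b11/s1 VC-HIT; vc=[9,7]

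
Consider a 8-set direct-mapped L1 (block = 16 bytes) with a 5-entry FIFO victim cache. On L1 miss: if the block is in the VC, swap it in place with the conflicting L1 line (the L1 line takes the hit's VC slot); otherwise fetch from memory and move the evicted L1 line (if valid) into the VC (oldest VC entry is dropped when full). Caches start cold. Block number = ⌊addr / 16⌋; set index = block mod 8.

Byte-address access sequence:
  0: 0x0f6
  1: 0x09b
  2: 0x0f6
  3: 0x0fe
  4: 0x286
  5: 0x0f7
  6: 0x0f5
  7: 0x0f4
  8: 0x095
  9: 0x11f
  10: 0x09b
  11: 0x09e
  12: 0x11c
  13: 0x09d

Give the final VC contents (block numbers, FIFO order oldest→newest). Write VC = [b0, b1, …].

VC = [17]

#0 0xf6→b15/s7 MISS; vc=[]
#1 0x9b→b9/s1 MISS; vc=[]
#2 0xf6→b15/s7 L1-HIT; vc=[]
#3 0xfe→b15/s7 L1-HIT; vc=[]
#4 0x286→b40/s0 MISS; vc=[]
#5 0xf7→b15/s7 L1-HIT; vc=[]
#6 0xf5→b15/s7 L1-HIT; vc=[]
#7 0xf4→b15/s7 L1-HIT; vc=[]
#8 0x95→b9/s1 L1-HIT; vc=[]
#9 0x11f→b17/s1 MISS; vc=[9]
#10 0x9b→b9/s1 VC-HIT; vc=[17]
#11 0x9e→b9/s1 L1-HIT; vc=[17]
#12 0x11c→b17/s1 VC-HIT; vc=[9]
#13 0x9d→b9/s1 VC-HIT; vc=[17]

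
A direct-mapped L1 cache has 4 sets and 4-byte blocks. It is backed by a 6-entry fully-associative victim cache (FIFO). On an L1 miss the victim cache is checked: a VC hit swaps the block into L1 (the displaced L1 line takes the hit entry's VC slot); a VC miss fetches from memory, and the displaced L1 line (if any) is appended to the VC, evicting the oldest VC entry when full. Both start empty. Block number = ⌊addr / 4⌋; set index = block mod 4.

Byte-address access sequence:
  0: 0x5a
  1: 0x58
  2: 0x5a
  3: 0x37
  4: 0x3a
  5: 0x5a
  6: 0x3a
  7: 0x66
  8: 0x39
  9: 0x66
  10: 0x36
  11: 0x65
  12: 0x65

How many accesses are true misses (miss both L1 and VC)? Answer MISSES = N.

MISSES = 4

  [0] addr=0x5a blk=22 s=2: MISS | VC []
  [1] addr=0x58 blk=22 s=2: L1-HIT | VC []
  [2] addr=0x5a blk=22 s=2: L1-HIT | VC []
  [3] addr=0x37 blk=13 s=1: MISS | VC []
  [4] addr=0x3a blk=14 s=2: MISS | VC [22]
  [5] addr=0x5a blk=22 s=2: VC-HIT | VC [14]
  [6] addr=0x3a blk=14 s=2: VC-HIT | VC [22]
  [7] addr=0x66 blk=25 s=1: MISS | VC [22, 13]
  [8] addr=0x39 blk=14 s=2: L1-HIT | VC [22, 13]
  [9] addr=0x66 blk=25 s=1: L1-HIT | VC [22, 13]
  [10] addr=0x36 blk=13 s=1: VC-HIT | VC [22, 25]
  [11] addr=0x65 blk=25 s=1: VC-HIT | VC [22, 13]
  [12] addr=0x65 blk=25 s=1: L1-HIT | VC [22, 13]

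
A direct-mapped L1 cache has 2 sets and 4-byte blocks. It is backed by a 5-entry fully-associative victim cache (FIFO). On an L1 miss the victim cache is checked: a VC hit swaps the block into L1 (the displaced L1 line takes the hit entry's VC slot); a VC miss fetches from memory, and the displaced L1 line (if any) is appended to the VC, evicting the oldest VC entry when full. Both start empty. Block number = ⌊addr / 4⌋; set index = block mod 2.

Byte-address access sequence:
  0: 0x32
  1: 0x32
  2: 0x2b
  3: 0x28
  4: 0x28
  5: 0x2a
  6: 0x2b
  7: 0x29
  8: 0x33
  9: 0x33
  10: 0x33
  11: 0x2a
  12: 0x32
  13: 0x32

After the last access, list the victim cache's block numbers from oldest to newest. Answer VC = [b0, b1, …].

#0 0x32→b12/s0 MISS; vc=[]
#1 0x32→b12/s0 L1-HIT; vc=[]
#2 0x2b→b10/s0 MISS; vc=[12]
#3 0x28→b10/s0 L1-HIT; vc=[12]
#4 0x28→b10/s0 L1-HIT; vc=[12]
#5 0x2a→b10/s0 L1-HIT; vc=[12]
#6 0x2b→b10/s0 L1-HIT; vc=[12]
#7 0x29→b10/s0 L1-HIT; vc=[12]
#8 0x33→b12/s0 VC-HIT; vc=[10]
#9 0x33→b12/s0 L1-HIT; vc=[10]
#10 0x33→b12/s0 L1-HIT; vc=[10]
#11 0x2a→b10/s0 VC-HIT; vc=[12]
#12 0x32→b12/s0 VC-HIT; vc=[10]
#13 0x32→b12/s0 L1-HIT; vc=[10]

VC = [10]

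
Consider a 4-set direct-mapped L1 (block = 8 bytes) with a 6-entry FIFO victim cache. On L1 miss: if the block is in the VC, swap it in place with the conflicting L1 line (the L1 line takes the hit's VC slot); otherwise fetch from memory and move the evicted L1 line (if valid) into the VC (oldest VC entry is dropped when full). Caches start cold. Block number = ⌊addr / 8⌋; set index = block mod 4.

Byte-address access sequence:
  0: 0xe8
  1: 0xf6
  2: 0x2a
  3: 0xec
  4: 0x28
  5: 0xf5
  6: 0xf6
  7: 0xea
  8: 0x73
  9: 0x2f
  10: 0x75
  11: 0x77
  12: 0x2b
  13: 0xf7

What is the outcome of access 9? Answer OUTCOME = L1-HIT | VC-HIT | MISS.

OUTCOME = VC-HIT

#0 0xe8→b29/s1 MISS; vc=[]
#1 0xf6→b30/s2 MISS; vc=[]
#2 0x2a→b5/s1 MISS; vc=[29]
#3 0xec→b29/s1 VC-HIT; vc=[5]
#4 0x28→b5/s1 VC-HIT; vc=[29]
#5 0xf5→b30/s2 L1-HIT; vc=[29]
#6 0xf6→b30/s2 L1-HIT; vc=[29]
#7 0xea→b29/s1 VC-HIT; vc=[5]
#8 0x73→b14/s2 MISS; vc=[5,30]
#9 0x2f→b5/s1 VC-HIT; vc=[29,30]
#10 0x75→b14/s2 L1-HIT; vc=[29,30]
#11 0x77→b14/s2 L1-HIT; vc=[29,30]
#12 0x2b→b5/s1 L1-HIT; vc=[29,30]
#13 0xf7→b30/s2 VC-HIT; vc=[29,14]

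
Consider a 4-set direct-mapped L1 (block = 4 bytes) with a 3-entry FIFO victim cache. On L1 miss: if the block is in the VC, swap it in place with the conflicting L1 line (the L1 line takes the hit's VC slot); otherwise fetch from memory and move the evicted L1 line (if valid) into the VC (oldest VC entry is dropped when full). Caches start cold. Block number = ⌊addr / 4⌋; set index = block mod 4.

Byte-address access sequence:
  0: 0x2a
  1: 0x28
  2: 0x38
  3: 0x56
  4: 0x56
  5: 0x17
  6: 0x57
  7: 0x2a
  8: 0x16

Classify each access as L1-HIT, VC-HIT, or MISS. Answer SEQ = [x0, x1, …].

  [0] addr=0x2a blk=10 s=2: MISS | VC []
  [1] addr=0x28 blk=10 s=2: L1-HIT | VC []
  [2] addr=0x38 blk=14 s=2: MISS | VC [10]
  [3] addr=0x56 blk=21 s=1: MISS | VC [10]
  [4] addr=0x56 blk=21 s=1: L1-HIT | VC [10]
  [5] addr=0x17 blk=5 s=1: MISS | VC [10, 21]
  [6] addr=0x57 blk=21 s=1: VC-HIT | VC [10, 5]
  [7] addr=0x2a blk=10 s=2: VC-HIT | VC [14, 5]
  [8] addr=0x16 blk=5 s=1: VC-HIT | VC [14, 21]

SEQ = [MISS, L1-HIT, MISS, MISS, L1-HIT, MISS, VC-HIT, VC-HIT, VC-HIT]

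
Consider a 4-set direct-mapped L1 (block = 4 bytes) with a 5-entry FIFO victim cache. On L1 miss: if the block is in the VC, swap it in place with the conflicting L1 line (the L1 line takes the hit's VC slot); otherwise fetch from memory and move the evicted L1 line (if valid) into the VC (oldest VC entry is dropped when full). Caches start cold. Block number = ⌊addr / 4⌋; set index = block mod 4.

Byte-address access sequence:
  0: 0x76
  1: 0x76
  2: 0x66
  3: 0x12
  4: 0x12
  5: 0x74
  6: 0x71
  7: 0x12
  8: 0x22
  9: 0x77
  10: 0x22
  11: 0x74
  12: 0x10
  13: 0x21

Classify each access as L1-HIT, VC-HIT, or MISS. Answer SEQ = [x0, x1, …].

  [0] addr=0x76 blk=29 s=1: MISS | VC []
  [1] addr=0x76 blk=29 s=1: L1-HIT | VC []
  [2] addr=0x66 blk=25 s=1: MISS | VC [29]
  [3] addr=0x12 blk=4 s=0: MISS | VC [29]
  [4] addr=0x12 blk=4 s=0: L1-HIT | VC [29]
  [5] addr=0x74 blk=29 s=1: VC-HIT | VC [25]
  [6] addr=0x71 blk=28 s=0: MISS | VC [25, 4]
  [7] addr=0x12 blk=4 s=0: VC-HIT | VC [25, 28]
  [8] addr=0x22 blk=8 s=0: MISS | VC [25, 28, 4]
  [9] addr=0x77 blk=29 s=1: L1-HIT | VC [25, 28, 4]
  [10] addr=0x22 blk=8 s=0: L1-HIT | VC [25, 28, 4]
  [11] addr=0x74 blk=29 s=1: L1-HIT | VC [25, 28, 4]
  [12] addr=0x10 blk=4 s=0: VC-HIT | VC [25, 28, 8]
  [13] addr=0x21 blk=8 s=0: VC-HIT | VC [25, 28, 4]

SEQ = [MISS, L1-HIT, MISS, MISS, L1-HIT, VC-HIT, MISS, VC-HIT, MISS, L1-HIT, L1-HIT, L1-HIT, VC-HIT, VC-HIT]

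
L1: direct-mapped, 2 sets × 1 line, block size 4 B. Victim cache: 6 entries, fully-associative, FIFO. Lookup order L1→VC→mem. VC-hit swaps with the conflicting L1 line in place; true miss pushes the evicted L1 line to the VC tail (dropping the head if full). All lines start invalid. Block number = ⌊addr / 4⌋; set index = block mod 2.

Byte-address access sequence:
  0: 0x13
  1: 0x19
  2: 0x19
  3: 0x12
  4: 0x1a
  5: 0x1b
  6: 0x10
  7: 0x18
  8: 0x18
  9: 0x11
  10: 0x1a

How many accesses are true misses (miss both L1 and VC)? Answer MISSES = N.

#0 0x13→b4/s0 MISS; vc=[]
#1 0x19→b6/s0 MISS; vc=[4]
#2 0x19→b6/s0 L1-HIT; vc=[4]
#3 0x12→b4/s0 VC-HIT; vc=[6]
#4 0x1a→b6/s0 VC-HIT; vc=[4]
#5 0x1b→b6/s0 L1-HIT; vc=[4]
#6 0x10→b4/s0 VC-HIT; vc=[6]
#7 0x18→b6/s0 VC-HIT; vc=[4]
#8 0x18→b6/s0 L1-HIT; vc=[4]
#9 0x11→b4/s0 VC-HIT; vc=[6]
#10 0x1a→b6/s0 VC-HIT; vc=[4]

MISSES = 2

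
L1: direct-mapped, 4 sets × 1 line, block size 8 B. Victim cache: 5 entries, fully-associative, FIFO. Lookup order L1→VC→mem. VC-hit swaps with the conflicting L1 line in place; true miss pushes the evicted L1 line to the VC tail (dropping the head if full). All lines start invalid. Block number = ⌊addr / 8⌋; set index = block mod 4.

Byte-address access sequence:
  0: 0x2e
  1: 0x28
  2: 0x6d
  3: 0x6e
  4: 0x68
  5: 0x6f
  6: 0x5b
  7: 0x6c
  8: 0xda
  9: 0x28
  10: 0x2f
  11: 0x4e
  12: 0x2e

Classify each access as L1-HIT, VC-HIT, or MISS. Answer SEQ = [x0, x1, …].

SEQ = [MISS, L1-HIT, MISS, L1-HIT, L1-HIT, L1-HIT, MISS, L1-HIT, MISS, VC-HIT, L1-HIT, MISS, VC-HIT]

  [0] addr=0x2e blk=5 s=1: MISS | VC []
  [1] addr=0x28 blk=5 s=1: L1-HIT | VC []
  [2] addr=0x6d blk=13 s=1: MISS | VC [5]
  [3] addr=0x6e blk=13 s=1: L1-HIT | VC [5]
  [4] addr=0x68 blk=13 s=1: L1-HIT | VC [5]
  [5] addr=0x6f blk=13 s=1: L1-HIT | VC [5]
  [6] addr=0x5b blk=11 s=3: MISS | VC [5]
  [7] addr=0x6c blk=13 s=1: L1-HIT | VC [5]
  [8] addr=0xda blk=27 s=3: MISS | VC [5, 11]
  [9] addr=0x28 blk=5 s=1: VC-HIT | VC [13, 11]
  [10] addr=0x2f blk=5 s=1: L1-HIT | VC [13, 11]
  [11] addr=0x4e blk=9 s=1: MISS | VC [13, 11, 5]
  [12] addr=0x2e blk=5 s=1: VC-HIT | VC [13, 11, 9]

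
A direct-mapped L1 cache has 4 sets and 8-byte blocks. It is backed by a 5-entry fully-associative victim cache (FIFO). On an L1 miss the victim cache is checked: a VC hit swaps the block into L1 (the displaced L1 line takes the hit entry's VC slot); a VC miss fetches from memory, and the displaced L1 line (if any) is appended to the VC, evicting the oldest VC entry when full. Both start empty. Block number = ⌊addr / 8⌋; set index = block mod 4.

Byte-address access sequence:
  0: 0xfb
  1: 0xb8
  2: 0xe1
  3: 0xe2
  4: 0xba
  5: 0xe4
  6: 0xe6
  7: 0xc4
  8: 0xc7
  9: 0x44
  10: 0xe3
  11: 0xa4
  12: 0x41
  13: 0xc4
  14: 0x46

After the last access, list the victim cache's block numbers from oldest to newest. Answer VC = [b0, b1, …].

VC = [31, 20, 24, 28]

0: 0xfb (blk 31, set 3) → MISS  vc=[]
1: 0xb8 (blk 23, set 3) → MISS  vc=[31]
2: 0xe1 (blk 28, set 0) → MISS  vc=[31]
3: 0xe2 (blk 28, set 0) → L1-HIT  vc=[31]
4: 0xba (blk 23, set 3) → L1-HIT  vc=[31]
5: 0xe4 (blk 28, set 0) → L1-HIT  vc=[31]
6: 0xe6 (blk 28, set 0) → L1-HIT  vc=[31]
7: 0xc4 (blk 24, set 0) → MISS  vc=[31, 28]
8: 0xc7 (blk 24, set 0) → L1-HIT  vc=[31, 28]
9: 0x44 (blk 8, set 0) → MISS  vc=[31, 28, 24]
10: 0xe3 (blk 28, set 0) → VC-HIT  vc=[31, 8, 24]
11: 0xa4 (blk 20, set 0) → MISS  vc=[31, 8, 24, 28]
12: 0x41 (blk 8, set 0) → VC-HIT  vc=[31, 20, 24, 28]
13: 0xc4 (blk 24, set 0) → VC-HIT  vc=[31, 20, 8, 28]
14: 0x46 (blk 8, set 0) → VC-HIT  vc=[31, 20, 24, 28]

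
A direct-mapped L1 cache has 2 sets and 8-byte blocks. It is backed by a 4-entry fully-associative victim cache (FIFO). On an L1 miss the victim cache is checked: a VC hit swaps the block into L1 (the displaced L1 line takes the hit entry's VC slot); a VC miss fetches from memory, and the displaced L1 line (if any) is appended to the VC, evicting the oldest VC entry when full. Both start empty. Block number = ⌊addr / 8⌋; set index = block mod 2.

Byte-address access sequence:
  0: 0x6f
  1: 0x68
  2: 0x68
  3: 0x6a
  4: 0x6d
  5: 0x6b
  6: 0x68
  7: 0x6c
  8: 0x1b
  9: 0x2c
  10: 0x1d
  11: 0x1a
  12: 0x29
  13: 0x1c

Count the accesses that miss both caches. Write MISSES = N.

  [0] addr=0x6f blk=13 s=1: MISS | VC []
  [1] addr=0x68 blk=13 s=1: L1-HIT | VC []
  [2] addr=0x68 blk=13 s=1: L1-HIT | VC []
  [3] addr=0x6a blk=13 s=1: L1-HIT | VC []
  [4] addr=0x6d blk=13 s=1: L1-HIT | VC []
  [5] addr=0x6b blk=13 s=1: L1-HIT | VC []
  [6] addr=0x68 blk=13 s=1: L1-HIT | VC []
  [7] addr=0x6c blk=13 s=1: L1-HIT | VC []
  [8] addr=0x1b blk=3 s=1: MISS | VC [13]
  [9] addr=0x2c blk=5 s=1: MISS | VC [13, 3]
  [10] addr=0x1d blk=3 s=1: VC-HIT | VC [13, 5]
  [11] addr=0x1a blk=3 s=1: L1-HIT | VC [13, 5]
  [12] addr=0x29 blk=5 s=1: VC-HIT | VC [13, 3]
  [13] addr=0x1c blk=3 s=1: VC-HIT | VC [13, 5]

MISSES = 3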